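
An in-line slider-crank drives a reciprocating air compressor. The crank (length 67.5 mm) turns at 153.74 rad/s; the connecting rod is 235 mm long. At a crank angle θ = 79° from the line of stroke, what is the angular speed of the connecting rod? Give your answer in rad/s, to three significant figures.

8.78

ω = 153.7 rad/s
The rod makes angle φ with the slider axis where L sinφ = r sinθ; differentiating, L cosφ·φ̇ = r ω cosθ.
L cosφ = √(L² − r² sin²θ) = 0.22547 m.
|ω_rod| = r ω |cosθ| / √(L² − r² sin²θ) = 0.0675·153.7·0.19081/0.22547 = 8.7823 rad/s.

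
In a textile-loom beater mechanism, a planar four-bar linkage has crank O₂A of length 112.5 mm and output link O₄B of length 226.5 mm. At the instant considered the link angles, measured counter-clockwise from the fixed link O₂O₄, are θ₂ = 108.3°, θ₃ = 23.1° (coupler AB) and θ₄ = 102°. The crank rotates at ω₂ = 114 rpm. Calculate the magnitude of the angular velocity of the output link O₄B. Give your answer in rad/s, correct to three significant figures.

ω₂ = 11.94 rad/s (from 114 rpm).
Differentiating the loop-closure r₂e^{iθ₂}+r₃e^{iθ₃}=r₁+r₄e^{iθ₄} gives r₂ω₂e^{iθ₂}+r₃ω₃e^{iθ₃}=r₄ω₄e^{iθ₄}.
Eliminating the other unknown: ω₄ = r₂ω₂ sin(θ₂−θ₃) / [r₄ sin(θ₄−θ₃)].
Numerator sine = +0.99649; denominator sine = +0.98129.
Result = 0.1125·11.94·(+0.99649) / (0.2265·(+0.98129)) = +6.0213 rad/s; magnitude 6.0213 rad/s.

6.02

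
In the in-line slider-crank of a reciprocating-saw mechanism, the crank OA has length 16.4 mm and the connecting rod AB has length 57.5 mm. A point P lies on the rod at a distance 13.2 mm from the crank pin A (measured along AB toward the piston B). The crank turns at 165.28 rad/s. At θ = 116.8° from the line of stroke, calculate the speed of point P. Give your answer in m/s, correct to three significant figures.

2.53

ω = 165.3 rad/s.  Crank-pin speed |V_A| = rω = 2.7106 m/s, perpendicular to OA.
Rod angle: sinφ = −(r/L) sinθ ⇒ φ = -14.749°; ω_rod = −rω cosθ/√(L²−r²sin²θ) = +21.979 rad/s.
V_P = V_A + ω_rod × AP, with AP = 0.0132 m along the rod.
Components: V_Px = −rω sinθ − a·ω_rod·sinφ = -2.3456 m/s;  V_Py = rω cosθ + a·ω_rod·cosφ = -0.94158 m/s.
|V_P| = √(V_Px² + V_Py²) = 2.5275 m/s.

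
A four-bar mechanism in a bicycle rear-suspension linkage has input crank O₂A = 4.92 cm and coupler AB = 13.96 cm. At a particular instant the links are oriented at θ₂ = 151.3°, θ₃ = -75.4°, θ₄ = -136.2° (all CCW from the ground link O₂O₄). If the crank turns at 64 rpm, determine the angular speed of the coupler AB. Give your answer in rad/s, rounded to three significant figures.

2.58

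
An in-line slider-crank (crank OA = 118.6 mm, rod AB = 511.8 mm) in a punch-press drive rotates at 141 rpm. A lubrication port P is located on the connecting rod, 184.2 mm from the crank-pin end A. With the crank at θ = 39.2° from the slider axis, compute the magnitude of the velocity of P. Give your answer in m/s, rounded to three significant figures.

1.46

ω = 14.77 rad/s.  Crank-pin speed |V_A| = rω = 1.7512 m/s, perpendicular to OA.
Rod angle: sinφ = −(r/L) sinθ ⇒ φ = -8.422°; ω_rod = −rω cosθ/√(L²−r²sin²θ) = -2.6805 rad/s.
V_P = V_A + ω_rod × AP, with AP = 0.1842 m along the rod.
Components: V_Px = −rω sinθ − a·ω_rod·sinφ = -1.1791 m/s;  V_Py = rω cosθ + a·ω_rod·cosφ = +0.86865 m/s.
|V_P| = √(V_Px² + V_Py²) = 1.4645 m/s.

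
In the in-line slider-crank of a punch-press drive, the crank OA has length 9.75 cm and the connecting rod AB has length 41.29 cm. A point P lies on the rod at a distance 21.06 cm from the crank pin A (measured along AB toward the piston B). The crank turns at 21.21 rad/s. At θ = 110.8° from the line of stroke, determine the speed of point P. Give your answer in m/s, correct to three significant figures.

ω = 21.21 rad/s.  Crank-pin speed |V_A| = rω = 2.068 m/s, perpendicular to OA.
Rod angle: sinφ = −(r/L) sinθ ⇒ φ = -12.753°; ω_rod = −rω cosθ/√(L²−r²sin²θ) = +1.8235 rad/s.
V_P = V_A + ω_rod × AP, with AP = 0.2106 m along the rod.
Components: V_Px = −rω sinθ − a·ω_rod·sinφ = -1.8484 m/s;  V_Py = rω cosθ + a·ω_rod·cosφ = -0.3598 m/s.
|V_P| = √(V_Px² + V_Py²) = 1.8831 m/s.

1.88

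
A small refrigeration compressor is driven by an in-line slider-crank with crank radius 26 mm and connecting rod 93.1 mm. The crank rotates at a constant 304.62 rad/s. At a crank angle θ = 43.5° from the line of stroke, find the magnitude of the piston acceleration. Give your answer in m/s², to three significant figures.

ω = 304.6 rad/s
x(θ) = r cosθ + √(L² − r² sin²θ); with ω constant, a = ω²·d²x/dθ².
d²x/dθ² = −r cosθ − r²(cos2θ)/√u − r⁴ sin²2θ/(4u^{3/2}),  u = L² − r² sin²θ = 0.0083473 m².
Substituting r = 0.026 m, L = 0.0931 m, θ = 43.5°: d²x/dθ² = -0.019396 m.
a = ω²·d²x/dθ² = (304.6)²·(-0.019396) = -1799.9 m/s²;  |a| = 1799.9 m/s².

1800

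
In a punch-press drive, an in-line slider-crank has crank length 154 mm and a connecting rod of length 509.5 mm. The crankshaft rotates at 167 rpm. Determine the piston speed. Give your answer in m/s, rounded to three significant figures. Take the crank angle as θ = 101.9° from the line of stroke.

2.46

ω = 2π·167/60 = 17.49 rad/s
For an in-line slider-crank, x = r cosθ + √(L² − r² sin²θ), so v = −rω sinθ·[1 + r cosθ/√(L² − r² sin²θ)].
With r = 0.154 m, L = 0.5095 m, θ = 101.9°: √(L² − r² sin²θ) = 0.48671 m.
v = −0.154·17.49·0.97851·[1 + 0.154·-0.20620/0.48671] = -2.4634 m/s.
|v| = 2.4634 m/s.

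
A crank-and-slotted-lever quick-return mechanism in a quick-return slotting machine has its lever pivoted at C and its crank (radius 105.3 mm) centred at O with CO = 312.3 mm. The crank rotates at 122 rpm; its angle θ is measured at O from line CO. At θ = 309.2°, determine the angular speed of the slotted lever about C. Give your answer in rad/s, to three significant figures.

2.71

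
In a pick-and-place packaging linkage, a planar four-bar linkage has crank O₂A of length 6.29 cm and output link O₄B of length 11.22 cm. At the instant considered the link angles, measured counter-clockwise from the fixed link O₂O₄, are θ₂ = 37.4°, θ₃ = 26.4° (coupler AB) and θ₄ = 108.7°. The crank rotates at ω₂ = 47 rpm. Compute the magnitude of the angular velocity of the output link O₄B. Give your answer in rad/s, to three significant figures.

0.531

ω₂ = 4.922 rad/s (from 47 rpm).
Differentiating the loop-closure r₂e^{iθ₂}+r₃e^{iθ₃}=r₁+r₄e^{iθ₄} gives r₂ω₂e^{iθ₂}+r₃ω₃e^{iθ₃}=r₄ω₄e^{iθ₄}.
Eliminating the other unknown: ω₄ = r₂ω₂ sin(θ₂−θ₃) / [r₄ sin(θ₄−θ₃)].
Numerator sine = +0.19081; denominator sine = +0.99098.
Result = 0.0629·4.922·(+0.19081) / (0.1122·(+0.99098)) = +0.53127 rad/s; magnitude 0.53127 rad/s.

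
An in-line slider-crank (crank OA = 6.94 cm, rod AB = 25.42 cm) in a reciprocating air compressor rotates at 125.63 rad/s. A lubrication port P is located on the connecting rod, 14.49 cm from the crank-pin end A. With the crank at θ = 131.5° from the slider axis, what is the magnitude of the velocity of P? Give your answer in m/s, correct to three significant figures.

6.35

ω = 125.6 rad/s.  Crank-pin speed |V_A| = rω = 8.7187 m/s, perpendicular to OA.
Rod angle: sinφ = −(r/L) sinθ ⇒ φ = -11.799°; ω_rod = −rω cosθ/√(L²−r²sin²θ) = +23.218 rad/s.
V_P = V_A + ω_rod × AP, with AP = 0.1449 m along the rod.
Components: V_Px = −rω sinθ − a·ω_rod·sinφ = -5.842 m/s;  V_Py = rω cosθ + a·ω_rod·cosφ = -2.4841 m/s.
|V_P| = √(V_Px² + V_Py²) = 6.3482 m/s.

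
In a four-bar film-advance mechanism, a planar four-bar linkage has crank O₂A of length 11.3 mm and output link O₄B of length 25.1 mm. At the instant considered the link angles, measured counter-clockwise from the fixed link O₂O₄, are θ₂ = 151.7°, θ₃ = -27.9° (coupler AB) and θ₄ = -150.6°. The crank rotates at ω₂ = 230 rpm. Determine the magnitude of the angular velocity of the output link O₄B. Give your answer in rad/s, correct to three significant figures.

ω₂ = 24.09 rad/s (from 230 rpm).
Differentiating the loop-closure r₂e^{iθ₂}+r₃e^{iθ₃}=r₁+r₄e^{iθ₄} gives r₂ω₂e^{iθ₂}+r₃ω₃e^{iθ₃}=r₄ω₄e^{iθ₄}.
Eliminating the other unknown: ω₄ = r₂ω₂ sin(θ₂−θ₃) / [r₄ sin(θ₄−θ₃)].
Numerator sine = +0.00698; denominator sine = -0.84151.
Result = 0.0113·24.09·(+0.00698) / (0.0251·(-0.84151)) = -0.089957 rad/s; magnitude 0.089957 rad/s.

0.0900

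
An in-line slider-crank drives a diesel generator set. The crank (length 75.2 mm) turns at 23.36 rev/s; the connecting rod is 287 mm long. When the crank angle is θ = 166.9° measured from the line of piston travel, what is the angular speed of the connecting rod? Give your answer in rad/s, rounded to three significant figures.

37.5

ω = 146.8 rad/s (converted from 23.36 rev/s).
The rod makes angle φ with the slider axis where L sinφ = r sinθ; differentiating, L cosφ·φ̇ = r ω cosθ.
L cosφ = √(L² − r² sin²θ) = 0.28649 m.
|ω_rod| = r ω |cosθ| / √(L² − r² sin²θ) = 0.0752·146.8·0.97398/0.28649 = 37.524 rad/s.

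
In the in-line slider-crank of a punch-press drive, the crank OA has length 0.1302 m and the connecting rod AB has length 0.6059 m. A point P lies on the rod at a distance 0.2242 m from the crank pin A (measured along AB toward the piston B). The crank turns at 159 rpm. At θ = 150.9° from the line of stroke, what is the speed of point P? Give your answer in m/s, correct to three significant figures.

ω = 16.65 rad/s.  Crank-pin speed |V_A| = rω = 2.1679 m/s, perpendicular to OA.
Rod angle: sinφ = −(r/L) sinθ ⇒ φ = -5.999°; ω_rod = −rω cosθ/√(L²−r²sin²θ) = +3.1435 rad/s.
V_P = V_A + ω_rod × AP, with AP = 0.2242 m along the rod.
Components: V_Px = −rω sinθ − a·ω_rod·sinφ = -0.98067 m/s;  V_Py = rω cosθ + a·ω_rod·cosφ = -1.1933 m/s.
|V_P| = √(V_Px² + V_Py²) = 1.5446 m/s.

1.54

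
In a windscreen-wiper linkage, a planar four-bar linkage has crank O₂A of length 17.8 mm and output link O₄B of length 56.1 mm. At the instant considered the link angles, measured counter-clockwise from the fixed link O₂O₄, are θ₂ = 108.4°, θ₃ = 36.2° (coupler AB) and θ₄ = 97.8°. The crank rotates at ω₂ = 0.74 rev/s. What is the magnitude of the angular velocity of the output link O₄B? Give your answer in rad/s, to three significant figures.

ω₂ = 4.65 rad/s (from 0.74 rev/s).
Differentiating the loop-closure r₂e^{iθ₂}+r₃e^{iθ₃}=r₁+r₄e^{iθ₄} gives r₂ω₂e^{iθ₂}+r₃ω₃e^{iθ₃}=r₄ω₄e^{iθ₄}.
Eliminating the other unknown: ω₄ = r₂ω₂ sin(θ₂−θ₃) / [r₄ sin(θ₄−θ₃)].
Numerator sine = +0.95213; denominator sine = +0.87965.
Result = 0.0178·4.65·(+0.95213) / (0.0561·(+0.87965)) = +1.5968 rad/s; magnitude 1.5968 rad/s.

1.60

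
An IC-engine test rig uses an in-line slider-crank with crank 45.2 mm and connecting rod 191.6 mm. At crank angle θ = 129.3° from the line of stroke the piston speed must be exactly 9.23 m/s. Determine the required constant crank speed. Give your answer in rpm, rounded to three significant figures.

2970

For an in-line slider-crank, |v_piston| = rω|sinθ|·[1 + r cosθ/√(L² − r² sin²θ)].
With r = 0.0452 m, L = 0.1916 m, θ = 129.3°: the bracketed kinematic factor |dx/dθ| = 0.029662 m.
ω = v/|dx/dθ| = 9.23/0.029662 = 311.17 rad/s.
N = 60ω/(2π) = 2971.5 rpm.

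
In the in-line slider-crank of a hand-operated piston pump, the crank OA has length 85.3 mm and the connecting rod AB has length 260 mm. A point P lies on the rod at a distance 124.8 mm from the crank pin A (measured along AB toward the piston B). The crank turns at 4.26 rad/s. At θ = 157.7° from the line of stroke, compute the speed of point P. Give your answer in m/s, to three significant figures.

0.211

ω = 4.26 rad/s.  Crank-pin speed |V_A| = rω = 0.36338 m/s, perpendicular to OA.
Rod angle: sinφ = −(r/L) sinθ ⇒ φ = -7.151°; ω_rod = −rω cosθ/√(L²−r²sin²θ) = +1.3032 rad/s.
V_P = V_A + ω_rod × AP, with AP = 0.1248 m along the rod.
Components: V_Px = −rω sinθ − a·ω_rod·sinφ = -0.11764 m/s;  V_Py = rω cosθ + a·ω_rod·cosφ = -0.17482 m/s.
|V_P| = √(V_Px² + V_Py²) = 0.21072 m/s.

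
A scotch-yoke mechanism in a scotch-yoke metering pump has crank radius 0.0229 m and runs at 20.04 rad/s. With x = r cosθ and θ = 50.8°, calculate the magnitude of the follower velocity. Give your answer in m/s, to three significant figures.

ω = 20.04 rad/s
x = r cosθ ⇒ ẋ = −rω sinθ.
|v| = rω|sinθ| = 0.0229·20.04·|sin 50.8°| = 0.35563 m/s.

0.356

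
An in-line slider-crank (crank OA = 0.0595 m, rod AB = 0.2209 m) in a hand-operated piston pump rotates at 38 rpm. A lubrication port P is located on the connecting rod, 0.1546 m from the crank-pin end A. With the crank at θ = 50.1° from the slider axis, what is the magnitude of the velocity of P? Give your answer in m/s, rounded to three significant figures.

0.209

ω = 3.979 rad/s.  Crank-pin speed |V_A| = rω = 0.23677 m/s, perpendicular to OA.
Rod angle: sinφ = −(r/L) sinθ ⇒ φ = -11.925°; ω_rod = −rω cosθ/√(L²−r²sin²θ) = -0.7027 rad/s.
V_P = V_A + ω_rod × AP, with AP = 0.1546 m along the rod.
Components: V_Px = −rω sinθ − a·ω_rod·sinφ = -0.20409 m/s;  V_Py = rω cosθ + a·ω_rod·cosφ = +0.045584 m/s.
|V_P| = √(V_Px² + V_Py²) = 0.20912 m/s.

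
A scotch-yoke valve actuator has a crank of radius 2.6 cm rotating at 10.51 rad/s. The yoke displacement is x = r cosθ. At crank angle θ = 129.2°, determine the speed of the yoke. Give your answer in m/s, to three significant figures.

0.212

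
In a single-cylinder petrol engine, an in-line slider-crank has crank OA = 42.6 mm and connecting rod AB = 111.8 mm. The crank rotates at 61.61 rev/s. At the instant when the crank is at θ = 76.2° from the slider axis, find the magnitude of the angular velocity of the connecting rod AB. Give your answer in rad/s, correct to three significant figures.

37.9

ω = 387.1 rad/s (converted from 61.61 rev/s).
The rod makes angle φ with the slider axis where L sinφ = r sinθ; differentiating, L cosφ·φ̇ = r ω cosθ.
L cosφ = √(L² − r² sin²θ) = 0.10386 m.
|ω_rod| = r ω |cosθ| / √(L² − r² sin²θ) = 0.0426·387.1·0.23853/0.10386 = 37.873 rad/s.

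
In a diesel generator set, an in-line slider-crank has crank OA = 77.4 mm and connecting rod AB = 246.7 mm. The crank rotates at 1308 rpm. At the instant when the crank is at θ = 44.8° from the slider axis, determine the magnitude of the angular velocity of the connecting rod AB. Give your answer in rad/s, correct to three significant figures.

31.3

ω = 137 rad/s (converted from 1308 rpm).
The rod makes angle φ with the slider axis where L sinφ = r sinθ; differentiating, L cosφ·φ̇ = r ω cosθ.
L cosφ = √(L² − r² sin²θ) = 0.2406 m.
|ω_rod| = r ω |cosθ| / √(L² − r² sin²θ) = 0.0774·137·0.70957/0.2406 = 31.267 rad/s.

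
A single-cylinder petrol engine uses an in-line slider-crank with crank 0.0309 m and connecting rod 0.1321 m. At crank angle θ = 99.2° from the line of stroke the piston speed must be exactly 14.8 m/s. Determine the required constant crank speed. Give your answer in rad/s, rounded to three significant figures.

505

For an in-line slider-crank, |v_piston| = rω|sinθ|·[1 + r cosθ/√(L² − r² sin²θ)].
With r = 0.0309 m, L = 0.1321 m, θ = 99.2°: the bracketed kinematic factor |dx/dθ| = 0.02933 m.
ω = v/|dx/dθ| = 14.8/0.02933 = 504.6 rad/s.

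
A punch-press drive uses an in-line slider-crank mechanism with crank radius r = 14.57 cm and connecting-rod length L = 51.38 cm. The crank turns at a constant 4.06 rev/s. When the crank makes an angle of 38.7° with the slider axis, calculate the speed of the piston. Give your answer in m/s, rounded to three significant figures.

2.85

ω = 2π·4.06 = 25.51 rad/s
For an in-line slider-crank, x = r cosθ + √(L² − r² sin²θ), so v = −rω sinθ·[1 + r cosθ/√(L² − r² sin²θ)].
With r = 0.1457 m, L = 0.5138 m, θ = 38.7°: √(L² − r² sin²θ) = 0.50566 m.
v = −0.1457·25.51·0.62524·[1 + 0.1457·0.78043/0.50566] = -2.8465 m/s.
|v| = 2.8465 m/s.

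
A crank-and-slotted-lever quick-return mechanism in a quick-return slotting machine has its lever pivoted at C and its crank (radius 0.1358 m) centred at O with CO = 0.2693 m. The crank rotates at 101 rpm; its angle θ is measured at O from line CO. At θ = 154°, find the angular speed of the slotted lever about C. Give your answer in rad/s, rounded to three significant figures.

6.05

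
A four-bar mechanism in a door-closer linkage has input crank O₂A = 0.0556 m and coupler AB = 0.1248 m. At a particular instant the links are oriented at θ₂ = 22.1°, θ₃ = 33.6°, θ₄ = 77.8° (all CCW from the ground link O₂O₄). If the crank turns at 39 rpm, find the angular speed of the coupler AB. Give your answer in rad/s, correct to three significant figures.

ω₂ = 4.084 rad/s (from 39 rpm).
Differentiating the loop-closure r₂e^{iθ₂}+r₃e^{iθ₃}=r₁+r₄e^{iθ₄} gives r₂ω₂e^{iθ₂}+r₃ω₃e^{iθ₃}=r₄ω₄e^{iθ₄}.
Eliminating the other unknown: ω₃ = r₂ω₂ sin(θ₄−θ₂) / [r₃ sin(θ₃−θ₄)].
Numerator sine = +0.82610; denominator sine = -0.69717.
Result = 0.0556·4.084·(+0.82610) / (0.1248·(-0.69717)) = -2.156 rad/s; magnitude 2.156 rad/s.

2.16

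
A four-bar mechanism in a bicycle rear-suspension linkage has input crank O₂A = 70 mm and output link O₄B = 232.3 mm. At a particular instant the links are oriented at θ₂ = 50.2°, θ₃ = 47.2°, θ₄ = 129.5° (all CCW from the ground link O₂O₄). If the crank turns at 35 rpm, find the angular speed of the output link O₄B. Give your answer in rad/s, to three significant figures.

ω₂ = 3.665 rad/s (from 35 rpm).
Differentiating the loop-closure r₂e^{iθ₂}+r₃e^{iθ₃}=r₁+r₄e^{iθ₄} gives r₂ω₂e^{iθ₂}+r₃ω₃e^{iθ₃}=r₄ω₄e^{iθ₄}.
Eliminating the other unknown: ω₄ = r₂ω₂ sin(θ₂−θ₃) / [r₄ sin(θ₄−θ₃)].
Numerator sine = +0.05234; denominator sine = +0.99098.
Result = 0.07·3.665·(+0.05234) / (0.2323·(+0.99098)) = +0.058328 rad/s; magnitude 0.058328 rad/s.

0.0583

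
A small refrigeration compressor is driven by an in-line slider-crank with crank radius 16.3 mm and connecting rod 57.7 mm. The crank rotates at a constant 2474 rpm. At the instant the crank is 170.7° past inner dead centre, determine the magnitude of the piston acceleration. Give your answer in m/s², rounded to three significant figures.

ω = 2π·2474/60 = 259.1 rad/s
x(θ) = r cosθ + √(L² − r² sin²θ); with ω constant, a = ω²·d²x/dθ².
d²x/dθ² = −r cosθ − r²(cos2θ)/√u − r⁴ sin²2θ/(4u^{3/2}),  u = L² − r² sin²θ = 0.00332235 m².
Substituting r = 0.0163 m, L = 0.0577 m, θ = 170.7°: d²x/dθ² = +0.011708 m.
a = ω²·d²x/dθ² = (259.1)²·(+0.011708) = +785.83 m/s²;  |a| = 785.83 m/s².

786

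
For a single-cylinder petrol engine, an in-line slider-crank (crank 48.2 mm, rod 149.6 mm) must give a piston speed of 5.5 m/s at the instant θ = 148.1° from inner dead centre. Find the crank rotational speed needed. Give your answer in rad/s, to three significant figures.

299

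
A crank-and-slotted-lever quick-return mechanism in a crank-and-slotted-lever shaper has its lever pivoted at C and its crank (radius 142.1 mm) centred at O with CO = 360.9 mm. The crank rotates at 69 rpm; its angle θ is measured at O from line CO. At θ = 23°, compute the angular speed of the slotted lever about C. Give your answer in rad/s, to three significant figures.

1.99

ω = 7.226 rad/s (from 69 rpm).
Crank pin A relative to C: A = (d + r cosθ, r sinθ); lever angle φ = atan2(r sinθ, d + r cosθ).
Differentiating tanφ: φ̇ = rω(d cosθ + r)/(d² + r² + 2dr cosθ).
d² + r² + 2dr cosθ = |CA|² = 0.244855 m²;  d cosθ + r = +0.47431 m.
|ω_lever| = |0.1421·7.226·+0.47431| / 0.244855 = 1.989 rad/s.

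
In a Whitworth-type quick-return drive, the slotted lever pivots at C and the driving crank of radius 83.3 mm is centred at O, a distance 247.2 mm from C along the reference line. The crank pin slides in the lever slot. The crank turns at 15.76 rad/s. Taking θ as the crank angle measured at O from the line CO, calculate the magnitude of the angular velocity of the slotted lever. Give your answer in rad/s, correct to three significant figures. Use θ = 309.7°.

3.36

ω = 15.76 rad/s
Crank pin A relative to C: A = (d + r cosθ, r sinθ); lever angle φ = atan2(r sinθ, d + r cosθ).
Differentiating tanφ: φ̇ = rω(d cosθ + r)/(d² + r² + 2dr cosθ).
d² + r² + 2dr cosθ = |CA|² = 0.0943534 m²;  d cosθ + r = +0.2412 m.
|ω_lever| = |0.0833·15.76·+0.2412| / 0.0943534 = 3.356 rad/s.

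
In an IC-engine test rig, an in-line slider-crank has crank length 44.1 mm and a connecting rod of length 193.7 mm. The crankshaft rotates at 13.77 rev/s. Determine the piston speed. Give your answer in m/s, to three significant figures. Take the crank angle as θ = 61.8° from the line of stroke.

3.73

ω = 2π·13.8 = 86.52 rad/s
For an in-line slider-crank, x = r cosθ + √(L² − r² sin²θ), so v = −rω sinθ·[1 + r cosθ/√(L² − r² sin²θ)].
With r = 0.0441 m, L = 0.1937 m, θ = 61.8°: √(L² − r² sin²θ) = 0.18976 m.
v = −0.0441·86.52·0.88130·[1 + 0.0441·0.47255/0.18976] = -3.7319 m/s.
|v| = 3.7319 m/s.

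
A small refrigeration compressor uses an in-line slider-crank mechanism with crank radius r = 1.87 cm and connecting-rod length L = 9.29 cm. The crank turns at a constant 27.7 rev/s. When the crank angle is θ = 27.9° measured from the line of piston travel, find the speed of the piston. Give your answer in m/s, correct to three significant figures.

1.80

ω = 2π·27.7 = 174 rad/s
For an in-line slider-crank, x = r cosθ + √(L² − r² sin²θ), so v = −rω sinθ·[1 + r cosθ/√(L² − r² sin²θ)].
With r = 0.0187 m, L = 0.0929 m, θ = 27.9°: √(L² − r² sin²θ) = 0.092487 m.
v = −0.0187·174·0.46793·[1 + 0.0187·0.88377/0.092487] = -1.7951 m/s.
|v| = 1.7951 m/s.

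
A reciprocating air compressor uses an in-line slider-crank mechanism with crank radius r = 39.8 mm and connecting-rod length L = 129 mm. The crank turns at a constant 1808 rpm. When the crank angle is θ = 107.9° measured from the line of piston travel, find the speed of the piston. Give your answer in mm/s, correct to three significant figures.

ω = 2π·1808/60 = 189.3 rad/s
For an in-line slider-crank, x = r cosθ + √(L² − r² sin²θ), so v = −rω sinθ·[1 + r cosθ/√(L² − r² sin²θ)].
With r = 0.0398 m, L = 0.129 m, θ = 107.9°: √(L² − r² sin²θ) = 0.12332 m.
v = −0.0398·189.3·0.95159·[1 + 0.0398·-0.30736/0.12332] = -6.4594 m/s.
|v| = 6.4594 m/s = 6459.4 mm/s.

6460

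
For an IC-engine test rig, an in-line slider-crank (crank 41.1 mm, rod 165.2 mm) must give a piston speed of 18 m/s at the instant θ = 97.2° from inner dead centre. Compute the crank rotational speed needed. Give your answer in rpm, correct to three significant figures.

For an in-line slider-crank, |v_piston| = rω|sinθ|·[1 + r cosθ/√(L² − r² sin²θ)].
With r = 0.0411 m, L = 0.1652 m, θ = 97.2°: the bracketed kinematic factor |dx/dθ| = 0.039464 m.
ω = v/|dx/dθ| = 18/0.039464 = 456.11 rad/s.
N = 60ω/(2π) = 4355.6 rpm.

4360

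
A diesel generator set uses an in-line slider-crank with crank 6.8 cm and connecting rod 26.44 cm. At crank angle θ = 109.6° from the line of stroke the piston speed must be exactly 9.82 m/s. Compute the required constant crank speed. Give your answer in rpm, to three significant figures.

1610

For an in-line slider-crank, |v_piston| = rω|sinθ|·[1 + r cosθ/√(L² − r² sin²θ)].
With r = 0.068 m, L = 0.2644 m, θ = 109.6°: the bracketed kinematic factor |dx/dθ| = 0.058364 m.
ω = v/|dx/dθ| = 9.82/0.058364 = 168.26 rad/s.
N = 60ω/(2π) = 1606.7 rpm.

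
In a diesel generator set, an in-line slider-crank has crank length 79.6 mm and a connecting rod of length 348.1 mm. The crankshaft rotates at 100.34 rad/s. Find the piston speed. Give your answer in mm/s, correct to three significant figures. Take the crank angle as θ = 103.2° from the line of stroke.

ω = 100.3 rad/s
For an in-line slider-crank, x = r cosθ + √(L² − r² sin²θ), so v = −rω sinθ·[1 + r cosθ/√(L² − r² sin²θ)].
With r = 0.0796 m, L = 0.3481 m, θ = 103.2°: √(L² − r² sin²θ) = 0.33936 m.
v = −0.0796·100.3·0.97358·[1 + 0.0796·-0.22835/0.33936] = -7.3595 m/s.
|v| = 7.3595 m/s = 7359.5 mm/s.

7360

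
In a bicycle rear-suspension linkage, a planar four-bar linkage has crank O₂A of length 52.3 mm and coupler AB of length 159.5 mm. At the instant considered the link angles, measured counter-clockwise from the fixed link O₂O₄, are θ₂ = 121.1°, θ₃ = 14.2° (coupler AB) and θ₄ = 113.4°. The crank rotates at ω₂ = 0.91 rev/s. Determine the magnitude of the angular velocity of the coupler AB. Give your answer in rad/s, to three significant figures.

0.254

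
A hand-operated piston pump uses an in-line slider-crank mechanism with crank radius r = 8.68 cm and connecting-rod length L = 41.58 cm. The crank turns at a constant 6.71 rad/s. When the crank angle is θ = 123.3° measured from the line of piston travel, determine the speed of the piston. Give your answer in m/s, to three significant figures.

0.430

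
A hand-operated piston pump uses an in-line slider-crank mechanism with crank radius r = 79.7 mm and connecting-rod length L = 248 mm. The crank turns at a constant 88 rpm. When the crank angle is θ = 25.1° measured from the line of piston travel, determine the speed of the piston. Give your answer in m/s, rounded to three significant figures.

ω = 2π·88/60 = 9.215 rad/s
For an in-line slider-crank, x = r cosθ + √(L² − r² sin²θ), so v = −rω sinθ·[1 + r cosθ/√(L² − r² sin²θ)].
With r = 0.0797 m, L = 0.248 m, θ = 25.1°: √(L² − r² sin²θ) = 0.24568 m.
v = −0.0797·9.215·0.42420·[1 + 0.0797·0.90557/0.24568] = -0.40308 m/s.
|v| = 0.40308 m/s.

0.403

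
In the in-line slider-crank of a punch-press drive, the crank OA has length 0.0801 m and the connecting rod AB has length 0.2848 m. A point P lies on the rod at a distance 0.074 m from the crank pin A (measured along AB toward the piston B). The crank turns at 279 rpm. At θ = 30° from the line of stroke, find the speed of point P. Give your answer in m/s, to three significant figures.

ω = 29.22 rad/s.  Crank-pin speed |V_A| = rω = 2.3403 m/s, perpendicular to OA.
Rod angle: sinφ = −(r/L) sinθ ⇒ φ = -8.084°; ω_rod = −rω cosθ/√(L²−r²sin²θ) = -7.1878 rad/s.
V_P = V_A + ω_rod × AP, with AP = 0.074 m along the rod.
Components: V_Px = −rω sinθ − a·ω_rod·sinφ = -1.2449 m/s;  V_Py = rω cosθ + a·ω_rod·cosφ = +1.5001 m/s.
|V_P| = √(V_Px² + V_Py²) = 1.9494 m/s.

1.95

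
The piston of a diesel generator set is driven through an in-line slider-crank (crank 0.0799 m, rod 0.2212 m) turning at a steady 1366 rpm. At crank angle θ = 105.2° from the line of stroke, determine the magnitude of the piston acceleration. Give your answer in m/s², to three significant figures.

966

ω = 2π·1366/60 = 143 rad/s
x(θ) = r cosθ + √(L² − r² sin²θ); with ω constant, a = ω²·d²x/dθ².
d²x/dθ² = −r cosθ − r²(cos2θ)/√u − r⁴ sin²2θ/(4u^{3/2}),  u = L² − r² sin²θ = 0.0429843 m².
Substituting r = 0.0799 m, L = 0.2212 m, θ = 105.2°: d²x/dθ² = +0.047215 m.
a = ω²·d²x/dθ² = (143)²·(+0.047215) = +966.13 m/s²;  |a| = 966.13 m/s².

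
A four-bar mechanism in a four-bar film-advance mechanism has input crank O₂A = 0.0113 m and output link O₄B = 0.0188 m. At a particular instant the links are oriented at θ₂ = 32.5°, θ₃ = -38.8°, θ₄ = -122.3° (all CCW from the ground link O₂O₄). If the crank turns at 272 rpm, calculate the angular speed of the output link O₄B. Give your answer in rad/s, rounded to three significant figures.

16.3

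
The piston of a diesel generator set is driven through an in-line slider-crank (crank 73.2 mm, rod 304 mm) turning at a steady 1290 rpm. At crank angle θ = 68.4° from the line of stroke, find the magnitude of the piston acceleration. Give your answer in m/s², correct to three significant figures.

254

ω = 2π·1290/60 = 135.1 rad/s
x(θ) = r cosθ + √(L² − r² sin²θ); with ω constant, a = ω²·d²x/dθ².
d²x/dθ² = −r cosθ − r²(cos2θ)/√u − r⁴ sin²2θ/(4u^{3/2}),  u = L² − r² sin²θ = 0.0877839 m².
Substituting r = 0.0732 m, L = 0.304 m, θ = 68.4°: d²x/dθ² = -0.013893 m.
a = ω²·d²x/dθ² = (135.1)²·(-0.013893) = -253.53 m/s²;  |a| = 253.53 m/s².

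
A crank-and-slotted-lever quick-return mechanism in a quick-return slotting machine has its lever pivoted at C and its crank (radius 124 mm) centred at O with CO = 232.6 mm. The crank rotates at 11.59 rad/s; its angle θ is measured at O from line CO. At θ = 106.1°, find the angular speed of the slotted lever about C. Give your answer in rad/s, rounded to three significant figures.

1.60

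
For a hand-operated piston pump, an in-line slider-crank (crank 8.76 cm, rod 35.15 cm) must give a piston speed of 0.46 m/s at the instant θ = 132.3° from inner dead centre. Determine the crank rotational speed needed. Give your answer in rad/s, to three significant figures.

For an in-line slider-crank, |v_piston| = rω|sinθ|·[1 + r cosθ/√(L² − r² sin²θ)].
With r = 0.0876 m, L = 0.3515 m, θ = 132.3°: the bracketed kinematic factor |dx/dθ| = 0.053735 m.
ω = v/|dx/dθ| = 0.46/0.053735 = 8.5605 rad/s.

8.56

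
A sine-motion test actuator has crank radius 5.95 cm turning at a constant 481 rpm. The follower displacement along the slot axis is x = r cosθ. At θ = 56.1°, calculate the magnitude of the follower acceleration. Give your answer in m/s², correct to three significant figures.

ω = 50.37 rad/s (from 481 rpm).
x = r cosθ ⇒ ẍ = −rω² cosθ (ω constant).
|a| = rω²|cosθ| = 0.0595·(50.37)²·|cos 56.1°| = 84.198 m/s².

84.2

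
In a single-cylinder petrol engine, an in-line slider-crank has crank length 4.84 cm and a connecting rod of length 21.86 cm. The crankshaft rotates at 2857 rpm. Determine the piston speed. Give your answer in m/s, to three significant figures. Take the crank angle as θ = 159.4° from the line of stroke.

4.04

ω = 2π·2857/60 = 299.2 rad/s
For an in-line slider-crank, x = r cosθ + √(L² − r² sin²θ), so v = −rω sinθ·[1 + r cosθ/√(L² − r² sin²θ)].
With r = 0.0484 m, L = 0.2186 m, θ = 159.4°: √(L² − r² sin²θ) = 0.21794 m.
v = −0.0484·299.2·0.35184·[1 + 0.0484·-0.93606/0.21794] = -4.0357 m/s.
|v| = 4.0357 m/s.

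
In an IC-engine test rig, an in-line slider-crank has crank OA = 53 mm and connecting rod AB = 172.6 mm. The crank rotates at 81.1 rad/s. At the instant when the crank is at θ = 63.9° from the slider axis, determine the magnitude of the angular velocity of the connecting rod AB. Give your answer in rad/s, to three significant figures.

ω = 81.1 rad/s
The rod makes angle φ with the slider axis where L sinφ = r sinθ; differentiating, L cosφ·φ̇ = r ω cosθ.
L cosφ = √(L² − r² sin²θ) = 0.16591 m.
|ω_rod| = r ω |cosθ| / √(L² − r² sin²θ) = 0.053·81.1·0.43994/0.16591 = 11.398 rad/s.

11.4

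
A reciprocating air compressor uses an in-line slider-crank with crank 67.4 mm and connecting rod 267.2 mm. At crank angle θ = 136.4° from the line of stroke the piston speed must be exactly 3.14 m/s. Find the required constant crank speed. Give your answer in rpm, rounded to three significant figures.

For an in-line slider-crank, |v_piston| = rω|sinθ|·[1 + r cosθ/√(L² − r² sin²θ)].
With r = 0.0674 m, L = 0.2672 m, θ = 136.4°: the bracketed kinematic factor |dx/dθ| = 0.037858 m.
ω = v/|dx/dθ| = 3.14/0.037858 = 82.941 rad/s.
N = 60ω/(2π) = 792.03 rpm.

792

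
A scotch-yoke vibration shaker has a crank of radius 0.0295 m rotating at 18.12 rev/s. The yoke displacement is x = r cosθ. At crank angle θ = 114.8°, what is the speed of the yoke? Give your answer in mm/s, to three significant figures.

ω = 113.9 rad/s (from 18.12 rev/s).
x = r cosθ ⇒ ẋ = −rω sinθ.
|v| = rω|sinθ| = 0.0295·113.9·|sin 114.8°| = 3.0489 m/s = 3048.9 mm/s.

3050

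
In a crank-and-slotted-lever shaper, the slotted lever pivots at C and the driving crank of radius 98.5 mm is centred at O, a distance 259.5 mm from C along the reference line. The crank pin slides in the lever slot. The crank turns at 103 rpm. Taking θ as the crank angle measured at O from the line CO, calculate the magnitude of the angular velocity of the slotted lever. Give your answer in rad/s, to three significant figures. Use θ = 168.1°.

ω = 10.79 rad/s (from 103 rpm).
Crank pin A relative to C: A = (d + r cosθ, r sinθ); lever angle φ = atan2(r sinθ, d + r cosθ).
Differentiating tanφ: φ̇ = rω(d cosθ + r)/(d² + r² + 2dr cosθ).
d² + r² + 2dr cosθ = |CA|² = 0.0270197 m²;  d cosθ + r = -0.15542 m.
|ω_lever| = |0.0985·10.79·-0.15542| / 0.0270197 = 6.1114 rad/s.

6.11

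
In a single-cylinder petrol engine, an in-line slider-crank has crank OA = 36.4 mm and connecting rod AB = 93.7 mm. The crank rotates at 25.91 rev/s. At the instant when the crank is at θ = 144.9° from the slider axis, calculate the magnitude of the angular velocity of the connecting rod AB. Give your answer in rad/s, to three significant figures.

53.1

ω = 162.8 rad/s (converted from 25.91 rev/s).
The rod makes angle φ with the slider axis where L sinφ = r sinθ; differentiating, L cosφ·φ̇ = r ω cosθ.
L cosφ = √(L² − r² sin²θ) = 0.091332 m.
|ω_rod| = r ω |cosθ| / √(L² − r² sin²θ) = 0.0364·162.8·0.81815/0.091332 = 53.083 rad/s.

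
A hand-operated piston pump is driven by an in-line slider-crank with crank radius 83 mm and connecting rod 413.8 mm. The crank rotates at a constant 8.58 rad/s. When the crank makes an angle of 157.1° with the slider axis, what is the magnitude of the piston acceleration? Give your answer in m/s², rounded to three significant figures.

ω = 8.58 rad/s
x(θ) = r cosθ + √(L² − r² sin²θ); with ω constant, a = ω²·d²x/dθ².
d²x/dθ² = −r cosθ − r²(cos2θ)/√u − r⁴ sin²2θ/(4u^{3/2}),  u = L² − r² sin²θ = 0.170187 m².
Substituting r = 0.083 m, L = 0.4138 m, θ = 157.1°: d²x/dθ² = +0.06473 m.
a = ω²·d²x/dθ² = (8.58)²·(+0.06473) = +4.7652 m/s²;  |a| = 4.7652 m/s².

4.77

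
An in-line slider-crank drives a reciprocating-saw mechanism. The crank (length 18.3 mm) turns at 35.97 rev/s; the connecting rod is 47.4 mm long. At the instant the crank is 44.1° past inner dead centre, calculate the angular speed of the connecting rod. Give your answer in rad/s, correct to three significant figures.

65.1

ω = 226 rad/s (converted from 35.97 rev/s).
The rod makes angle φ with the slider axis where L sinφ = r sinθ; differentiating, L cosφ·φ̇ = r ω cosθ.
L cosφ = √(L² − r² sin²θ) = 0.045657 m.
|ω_rod| = r ω |cosθ| / √(L² − r² sin²θ) = 0.0183·226·0.71813/0.045657 = 65.052 rad/s.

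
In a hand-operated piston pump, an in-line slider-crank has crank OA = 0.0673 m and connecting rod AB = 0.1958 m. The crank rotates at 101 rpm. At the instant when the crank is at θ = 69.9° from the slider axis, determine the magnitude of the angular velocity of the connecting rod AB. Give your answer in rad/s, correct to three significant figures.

1.32

ω = 10.58 rad/s (converted from 101 rpm).
The rod makes angle φ with the slider axis where L sinφ = r sinθ; differentiating, L cosφ·φ̇ = r ω cosθ.
L cosφ = √(L² − r² sin²θ) = 0.18532 m.
|ω_rod| = r ω |cosθ| / √(L² − r² sin²θ) = 0.0673·10.58·0.34366/0.18532 = 1.32 rad/s.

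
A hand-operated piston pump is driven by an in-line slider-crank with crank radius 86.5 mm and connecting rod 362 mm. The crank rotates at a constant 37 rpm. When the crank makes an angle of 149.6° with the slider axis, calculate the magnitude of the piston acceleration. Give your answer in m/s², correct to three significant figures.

ω = 2π·37/60 = 3.875 rad/s
x(θ) = r cosθ + √(L² − r² sin²θ); with ω constant, a = ω²·d²x/dθ².
d²x/dθ² = −r cosθ − r²(cos2θ)/√u − r⁴ sin²2θ/(4u^{3/2}),  u = L² − r² sin²θ = 0.129128 m².
Substituting r = 0.0865 m, L = 0.362 m, θ = 149.6°: d²x/dθ² = +0.064219 m.
a = ω²·d²x/dθ² = (3.875)²·(+0.064219) = +0.96411 m/s²;  |a| = 0.96411 m/s².

0.964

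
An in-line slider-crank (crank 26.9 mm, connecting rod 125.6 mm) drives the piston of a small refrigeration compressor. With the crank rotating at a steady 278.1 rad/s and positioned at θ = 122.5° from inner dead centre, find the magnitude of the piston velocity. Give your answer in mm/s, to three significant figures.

5570

ω = 278.1 rad/s
For an in-line slider-crank, x = r cosθ + √(L² − r² sin²θ), so v = −rω sinθ·[1 + r cosθ/√(L² − r² sin²θ)].
With r = 0.0269 m, L = 0.1256 m, θ = 122.5°: √(L² − r² sin²θ) = 0.12353 m.
v = −0.0269·278.1·0.84339·[1 + 0.0269·-0.53730/0.12353] = -5.5711 m/s.
|v| = 5.5711 m/s = 5571.1 mm/s.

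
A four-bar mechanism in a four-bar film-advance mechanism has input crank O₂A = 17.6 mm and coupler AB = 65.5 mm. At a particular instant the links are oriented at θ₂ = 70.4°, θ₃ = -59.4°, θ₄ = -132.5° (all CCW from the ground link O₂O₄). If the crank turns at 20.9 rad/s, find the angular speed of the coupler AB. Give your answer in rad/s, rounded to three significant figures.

ω₂ = 20.9 rad/s
Differentiating the loop-closure r₂e^{iθ₂}+r₃e^{iθ₃}=r₁+r₄e^{iθ₄} gives r₂ω₂e^{iθ₂}+r₃ω₃e^{iθ₃}=r₄ω₄e^{iθ₄}.
Eliminating the other unknown: ω₃ = r₂ω₂ sin(θ₄−θ₂) / [r₃ sin(θ₃−θ₄)].
Numerator sine = +0.38912; denominator sine = +0.95681.
Result = 0.0176·20.9·(+0.38912) / (0.0655·(+0.95681)) = +2.2839 rad/s; magnitude 2.2839 rad/s.

2.28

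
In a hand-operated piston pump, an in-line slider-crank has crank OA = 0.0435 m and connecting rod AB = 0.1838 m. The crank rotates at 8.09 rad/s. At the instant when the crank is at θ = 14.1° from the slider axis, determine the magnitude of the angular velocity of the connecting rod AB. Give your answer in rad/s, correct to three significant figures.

ω = 8.09 rad/s
The rod makes angle φ with the slider axis where L sinφ = r sinθ; differentiating, L cosφ·φ̇ = r ω cosθ.
L cosφ = √(L² − r² sin²θ) = 0.18349 m.
|ω_rod| = r ω |cosθ| / √(L² − r² sin²θ) = 0.0435·8.09·0.96987/0.18349 = 1.8601 rad/s.

1.86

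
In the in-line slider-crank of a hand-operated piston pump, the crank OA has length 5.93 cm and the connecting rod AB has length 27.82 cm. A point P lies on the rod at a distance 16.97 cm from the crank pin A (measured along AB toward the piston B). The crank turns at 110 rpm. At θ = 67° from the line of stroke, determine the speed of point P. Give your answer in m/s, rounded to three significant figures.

0.670

ω = 11.52 rad/s.  Crank-pin speed |V_A| = rω = 0.68309 m/s, perpendicular to OA.
Rod angle: sinφ = −(r/L) sinθ ⇒ φ = -11.315°; ω_rod = −rω cosθ/√(L²−r²sin²θ) = -0.97841 rad/s.
V_P = V_A + ω_rod × AP, with AP = 0.1697 m along the rod.
Components: V_Px = −rω sinθ − a·ω_rod·sinφ = -0.66136 m/s;  V_Py = rω cosθ + a·ω_rod·cosφ = +0.10409 m/s.
|V_P| = √(V_Px² + V_Py²) = 0.6695 m/s.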